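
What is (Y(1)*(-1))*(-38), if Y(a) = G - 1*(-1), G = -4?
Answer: -114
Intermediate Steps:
Y(a) = -3 (Y(a) = -4 - 1*(-1) = -4 + 1 = -3)
(Y(1)*(-1))*(-38) = -3*(-1)*(-38) = 3*(-38) = -114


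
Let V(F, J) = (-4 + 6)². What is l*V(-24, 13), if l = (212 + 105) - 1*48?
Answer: 1076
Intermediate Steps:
V(F, J) = 4 (V(F, J) = 2² = 4)
l = 269 (l = 317 - 48 = 269)
l*V(-24, 13) = 269*4 = 1076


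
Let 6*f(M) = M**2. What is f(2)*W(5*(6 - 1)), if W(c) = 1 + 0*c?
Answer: 2/3 ≈ 0.66667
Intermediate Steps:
W(c) = 1 (W(c) = 1 + 0 = 1)
f(M) = M**2/6
f(2)*W(5*(6 - 1)) = ((1/6)*2**2)*1 = ((1/6)*4)*1 = (2/3)*1 = 2/3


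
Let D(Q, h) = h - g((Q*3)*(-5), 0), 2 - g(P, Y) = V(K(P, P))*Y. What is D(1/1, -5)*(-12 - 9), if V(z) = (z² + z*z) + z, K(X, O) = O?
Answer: 147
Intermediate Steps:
V(z) = z + 2*z² (V(z) = (z² + z²) + z = 2*z² + z = z + 2*z²)
g(P, Y) = 2 - P*Y*(1 + 2*P) (g(P, Y) = 2 - P*(1 + 2*P)*Y = 2 - P*Y*(1 + 2*P))
D(Q, h) = -2 + h (D(Q, h) = h - (2 - 1*(Q*3)*(-5)*0*(1 + 2*((Q*3)*(-5)))) = h - (2 - 1*(3*Q)*(-5)*0*(1 + 2*((3*Q)*(-5)))) = h - (2 - 1*(-15*Q)*0*(1 + 2*(-15*Q))) = h - (2 - 1*(-15*Q)*0*(1 - 30*Q)) = h - (2 + 0) = h - 1*2 = h - 2 = -2 + h)
D(1/1, -5)*(-12 - 9) = (-2 - 5)*(-12 - 9) = -7*(-21) = 147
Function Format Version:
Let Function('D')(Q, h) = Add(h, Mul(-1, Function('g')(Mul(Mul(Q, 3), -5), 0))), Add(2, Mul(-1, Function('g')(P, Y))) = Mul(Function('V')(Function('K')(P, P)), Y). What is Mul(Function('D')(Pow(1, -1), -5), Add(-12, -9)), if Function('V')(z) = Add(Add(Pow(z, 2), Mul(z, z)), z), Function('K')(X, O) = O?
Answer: 147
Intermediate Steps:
Function('V')(z) = Add(z, Mul(2, Pow(z, 2))) (Function('V')(z) = Add(Add(Pow(z, 2), Pow(z, 2)), z) = Add(Mul(2, Pow(z, 2)), z) = Add(z, Mul(2, Pow(z, 2))))
Function('g')(P, Y) = Add(2, Mul(-1, P, Y, Add(1, Mul(2, P)))) (Function('g')(P, Y) = Add(2, Mul(-1, Mul(Mul(P, Add(1, Mul(2, P))), Y))) = Add(2, Mul(-1, Mul(P, Y, Add(1, Mul(2, P))))) = Add(2, Mul(-1, P, Y, Add(1, Mul(2, P)))))
Function('D')(Q, h) = Add(-2, h) (Function('D')(Q, h) = Add(h, Mul(-1, Add(2, Mul(-1, Mul(Mul(Q, 3), -5), 0, Add(1, Mul(2, Mul(Mul(Q, 3), -5))))))) = Add(h, Mul(-1, Add(2, Mul(-1, Mul(Mul(3, Q), -5), 0, Add(1, Mul(2, Mul(Mul(3, Q), -5))))))) = Add(h, Mul(-1, Add(2, Mul(-1, Mul(-15, Q), 0, Add(1, Mul(2, Mul(-15, Q))))))) = Add(h, Mul(-1, Add(2, Mul(-1, Mul(-15, Q), 0, Add(1, Mul(-30, Q)))))) = Add(h, Mul(-1, Add(2, 0))) = Add(h, Mul(-1, 2)) = Add(h, -2) = Add(-2, h))
Mul(Function('D')(Pow(1, -1), -5), Add(-12, -9)) = Mul(Add(-2, -5), Add(-12, -9)) = Mul(-7, -21) = 147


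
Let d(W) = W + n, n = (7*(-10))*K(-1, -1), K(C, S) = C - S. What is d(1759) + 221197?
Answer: 222956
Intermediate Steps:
n = 0 (n = (7*(-10))*(-1 - 1*(-1)) = -70*(-1 + 1) = -70*0 = 0)
d(W) = W (d(W) = W + 0 = W)
d(1759) + 221197 = 1759 + 221197 = 222956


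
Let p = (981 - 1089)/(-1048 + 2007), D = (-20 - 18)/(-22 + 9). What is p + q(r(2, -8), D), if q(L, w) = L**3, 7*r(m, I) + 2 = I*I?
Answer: 32645644/46991 ≈ 694.72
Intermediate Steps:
D = 38/13 (D = -38/(-13) = -38*(-1/13) = 38/13 ≈ 2.9231)
r(m, I) = -2/7 + I**2/7 (r(m, I) = -2/7 + (I*I)/7 = -2/7 + I**2/7)
p = -108/959 ≈ -0.11262
p + q(r(2, -8), D) = -108/959 + (-2/7 + (1/7)*(-8)**2)**3 = -108/959 + (-2/7 + (1/7)*64)**3 = -108/959 + (-2/7 + 64/7)**3 = -108/959 + (62/7)**3 = -108/959 + 238328/343 = 32645644/46991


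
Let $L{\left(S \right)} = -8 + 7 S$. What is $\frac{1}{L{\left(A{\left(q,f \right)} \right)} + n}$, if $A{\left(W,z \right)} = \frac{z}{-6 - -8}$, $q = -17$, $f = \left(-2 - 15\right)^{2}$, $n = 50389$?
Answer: $\frac{2}{102785} \approx 1.9458 \cdot 10^{-5}$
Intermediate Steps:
$f = 289$ ($f = \left(-2 - 15\right)^{2} = \left(-17\right)^{2} = 289$)
$A{\left(W,z \right)} = \frac{z}{2}$ ($A{\left(W,z \right)} = \frac{z}{-6 + 8} = \frac{z}{2}$)
$\frac{1}{L{\left(A{\left(q,f \right)} \right)} + n} = \frac{1}{\left(-8 + 7 \cdot \frac{1}{2} \cdot 289\right) + 50389} = \frac{1}{\left(-8 + 7 \cdot \frac{289}{2}\right) + 50389} = \frac{1}{\left(-8 + \frac{2023}{2}\right) + 50389} = \frac{1}{\frac{2007}{2} + 50389} = \frac{1}{\frac{102785}{2}} = \frac{2}{102785}$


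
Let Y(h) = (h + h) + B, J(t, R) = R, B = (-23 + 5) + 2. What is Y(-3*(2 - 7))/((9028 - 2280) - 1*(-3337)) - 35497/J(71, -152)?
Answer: 357989373/1532920 ≈ 233.53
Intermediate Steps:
B = -16 (B = -18 + 2 = -16)
Y(h) = -16 + 2*h (Y(h) = (h + h) - 16 = 2*h - 16 = -16 + 2*h)
Y(-3*(2 - 7))/((9028 - 2280) - 1*(-3337)) - 35497/J(71, -152) = (-16 + 2*(-3*(2 - 7)))/((9028 - 2280) - 1*(-3337)) - 35497/(-152) = (-16 + 2*(-3*(-5)))/(6748 + 3337) - 35497*(-1/152) = (-16 + 2*15)/10085 + 35497/152 = (-16 + 30)*(1/10085) + 35497/152 = 14*(1/10085) + 35497/152 = 14/10085 + 35497/152 = 357989373/1532920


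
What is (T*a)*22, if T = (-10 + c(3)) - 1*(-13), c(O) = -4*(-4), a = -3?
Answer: -1254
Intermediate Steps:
c(O) = 16
T = 19 (T = (-10 + 16) - 1*(-13) = 6 + 13 = 19)
(T*a)*22 = (19*(-3))*22 = -57*22 = -1254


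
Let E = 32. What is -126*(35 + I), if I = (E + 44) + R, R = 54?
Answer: -20790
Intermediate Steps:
I = 130 (I = (32 + 44) + 54 = 76 + 54 = 130)
-126*(35 + I) = -126*(35 + 130) = -126*165 = -20790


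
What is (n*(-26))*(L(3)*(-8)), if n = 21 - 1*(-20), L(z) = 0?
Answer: 0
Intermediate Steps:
n = 41 (n = 21 + 20 = 41)
(n*(-26))*(L(3)*(-8)) = (41*(-26))*(0*(-8)) = -1066*0 = 0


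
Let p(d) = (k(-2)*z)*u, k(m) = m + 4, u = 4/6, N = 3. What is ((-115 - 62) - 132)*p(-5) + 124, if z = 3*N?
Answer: -3584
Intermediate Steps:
z = 9 (z = 3*3 = 9)
u = ⅔ (u = 4*(⅙) = ⅔ ≈ 0.66667)
k(m) = 4 + m
p(d) = 12 (p(d) = ((4 - 2)*9)*(⅔) = (2*9)*(⅔) = 18*(⅔) = 12)
((-115 - 62) - 132)*p(-5) + 124 = ((-115 - 62) - 132)*12 + 124 = (-177 - 132)*12 + 124 = -309*12 + 124 = -3708 + 124 = -3584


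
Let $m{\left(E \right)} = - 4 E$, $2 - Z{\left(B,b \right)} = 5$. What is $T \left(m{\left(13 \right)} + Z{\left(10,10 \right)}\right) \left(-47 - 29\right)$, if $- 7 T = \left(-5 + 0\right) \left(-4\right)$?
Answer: $- \frac{83600}{7} \approx -11943.0$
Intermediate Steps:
$Z{\left(B,b \right)} = -3$ ($Z{\left(B,b \right)} = 2 - 5 = -3$)
$T = - \frac{20}{7}$ ($T = - \frac{\left(-5 + 0\right) \left(-4\right)}{7} = - \frac{\left(-5\right) \left(-4\right)}{7} = \left(- \frac{1}{7}\right) 20 = - \frac{20}{7} \approx -2.8571$)
$T \left(m{\left(13 \right)} + Z{\left(10,10 \right)}\right) \left(-47 - 29\right) = - \frac{20 \left(\left(-4\right) 13 - 3\right) \left(-47 - 29\right)}{7} = - \frac{20 \left(-52 - 3\right) \left(-76\right)}{7} = - \frac{20 \left(\left(-55\right) \left(-76\right)\right)}{7} = \left(- \frac{20}{7}\right) 4180 = - \frac{83600}{7}$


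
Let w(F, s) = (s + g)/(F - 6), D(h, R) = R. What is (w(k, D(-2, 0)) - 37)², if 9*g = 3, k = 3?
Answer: 111556/81 ≈ 1377.2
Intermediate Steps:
g = ⅓ (g = (⅑)*3 = ⅓ ≈ 0.33333)
w(F, s) = (⅓ + s)/(-6 + F) (w(F, s) = (s + ⅓)/(F - 6) = (⅓ + s)/(-6 + F))
(w(k, D(-2, 0)) - 37)² = ((⅓ + 0)/(-6 + 3) - 37)² = ((⅓)/(-3) - 37)² = (-⅓*⅓ - 37)² = (-⅑ - 37)² = (-334/9)² = 111556/81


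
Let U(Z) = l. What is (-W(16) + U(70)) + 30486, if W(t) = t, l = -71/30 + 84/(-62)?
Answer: 28333639/930 ≈ 30466.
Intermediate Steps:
l = -3461/930 (l = -71*1/30 + 84*(-1/62) = -71/30 - 42/31 = -3461/930 ≈ -3.7215)
U(Z) = -3461/930
(-W(16) + U(70)) + 30486 = (-1*16 - 3461/930) + 30486 = (-16 - 3461/930) + 30486 = -18341/930 + 30486 = 28333639/930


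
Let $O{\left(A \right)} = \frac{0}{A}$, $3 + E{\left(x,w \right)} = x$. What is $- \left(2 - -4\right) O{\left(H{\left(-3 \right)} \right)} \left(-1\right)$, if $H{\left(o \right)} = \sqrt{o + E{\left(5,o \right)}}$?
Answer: $0$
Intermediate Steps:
$E{\left(x,w \right)} = -3 + x$
$H{\left(o \right)} = \sqrt{2 + o}$ ($H{\left(o \right)} = \sqrt{o + \left(-3 + 5\right)} = \sqrt{o + 2} = \sqrt{2 + o}$)
$O{\left(A \right)} = 0$
$- \left(2 - -4\right) O{\left(H{\left(-3 \right)} \right)} \left(-1\right) = - \left(2 - -4\right) 0 \left(-1\right) = - \left(2 + 4\right) 0 \left(-1\right) = - 6 \cdot 0 \left(-1\right) = - 0 \left(-1\right) = \left(-1\right) 0 = 0$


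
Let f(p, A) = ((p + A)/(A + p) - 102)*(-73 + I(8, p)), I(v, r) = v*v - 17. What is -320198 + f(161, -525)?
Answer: -317572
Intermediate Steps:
I(v, r) = -17 + v² (I(v, r) = v² - 17 = -17 + v²)
f(p, A) = 2626 (f(p, A) = ((p + A)/(A + p) - 102)*(-73 + (-17 + 8²)) = ((A + p)/(A + p) - 102)*(-73 + (-17 + 64)) = (1 - 102)*(-73 + 47) = -101*(-26) = 2626)
-320198 + f(161, -525) = -320198 + 2626 = -317572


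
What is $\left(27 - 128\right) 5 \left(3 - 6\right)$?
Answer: $1515$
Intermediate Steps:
$\left(27 - 128\right) 5 \left(3 - 6\right) = - 101 \cdot 5 \left(-3\right) = \left(-101\right) \left(-15\right) = 1515$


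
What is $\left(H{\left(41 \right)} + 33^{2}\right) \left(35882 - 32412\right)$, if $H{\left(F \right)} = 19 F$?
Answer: $6481960$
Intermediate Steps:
$\left(H{\left(41 \right)} + 33^{2}\right) \left(35882 - 32412\right) = \left(19 \cdot 41 + 33^{2}\right) \left(35882 - 32412\right) = \left(779 + 1089\right) 3470 = 1868 \cdot 3470 = 6481960$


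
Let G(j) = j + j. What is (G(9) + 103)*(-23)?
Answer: -2783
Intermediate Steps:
G(j) = 2*j
(G(9) + 103)*(-23) = (2*9 + 103)*(-23) = (18 + 103)*(-23) = 121*(-23) = -2783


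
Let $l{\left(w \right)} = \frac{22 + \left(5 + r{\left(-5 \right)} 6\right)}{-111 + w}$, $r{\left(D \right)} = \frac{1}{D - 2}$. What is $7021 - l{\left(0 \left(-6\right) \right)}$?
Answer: $\frac{1818500}{259} \approx 7021.2$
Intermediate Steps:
$r{\left(D \right)} = \frac{1}{-2 + D}$
$l{\left(w \right)} = \frac{183}{7 \left(-111 + w\right)}$ ($l{\left(w \right)} = \frac{22 + \left(5 + \frac{1}{-2 - 5} \cdot 6\right)}{-111 + w} = \frac{22 + \left(5 + \frac{1}{-7} \cdot 6\right)}{-111 + w} = \frac{22 + \left(5 - \frac{6}{7}\right)}{-111 + w} = \frac{22 + \frac{29}{7}}{-111 + w} = \frac{183}{7 \left(-111 + w\right)}$)
$7021 - l{\left(0 \left(-6\right) \right)} = 7021 - \frac{183}{7 \left(-111 + 0 \left(-6\right)\right)} = 7021 - \frac{183}{7 \left(-111 + 0\right)} = 7021 - \frac{183}{7 \left(-111\right)} = 7021 - \frac{183}{7} \left(- \frac{1}{111}\right) = 7021 - - \frac{61}{259} = 7021 + \frac{61}{259} = \frac{1818500}{259}$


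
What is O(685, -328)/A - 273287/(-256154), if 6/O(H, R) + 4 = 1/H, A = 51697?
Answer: 12898620838627/12090305117594 ≈ 1.0669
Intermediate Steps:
O(H, R) = 6/(-4 + 1/H)
O(685, -328)/A - 273287/(-256154) = -6*685/(-1 + 4*685)/51697 - 273287/(-256154) = -6*685/(-1 + 2740)*(1/51697) - 273287*(-1/256154) = -6*685/2739*(1/51697) + 273287/256154 = -6*685*1/2739*(1/51697) + 273287/256154 = -1370/913*1/51697 + 273287/256154 = -1370/47199361 + 273287/256154 = 12898620838627/12090305117594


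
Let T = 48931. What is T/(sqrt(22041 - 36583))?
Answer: -48931*I*sqrt(14542)/14542 ≈ -405.76*I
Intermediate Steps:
T/(sqrt(22041 - 36583)) = 48931/(sqrt(22041 - 36583)) = 48931/(sqrt(-14542)) = 48931/((I*sqrt(14542))) = 48931*(-I*sqrt(14542)/14542) = -48931*I*sqrt(14542)/14542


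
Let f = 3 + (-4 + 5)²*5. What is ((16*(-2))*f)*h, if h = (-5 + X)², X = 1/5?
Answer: -147456/25 ≈ -5898.2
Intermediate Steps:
X = ⅕ ≈ 0.20000
f = 8 (f = 3 + 1²*5 = 3 + 1*5 = 3 + 5 = 8)
h = 576/25 (h = (-5 + ⅕)² = (-24/5)² = 576/25 ≈ 23.040)
((16*(-2))*f)*h = ((16*(-2))*8)*(576/25) = -32*8*(576/25) = -256*576/25 = -147456/25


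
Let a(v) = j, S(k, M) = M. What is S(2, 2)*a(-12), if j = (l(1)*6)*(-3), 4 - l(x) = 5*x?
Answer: 36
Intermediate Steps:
l(x) = 4 - 5*x
j = 18 (j = ((4 - 5*1)*6)*(-3) = ((4 - 5)*6)*(-3) = -1*6*(-3) = -6*(-3) = 18)
a(v) = 18
S(2, 2)*a(-12) = 2*18 = 36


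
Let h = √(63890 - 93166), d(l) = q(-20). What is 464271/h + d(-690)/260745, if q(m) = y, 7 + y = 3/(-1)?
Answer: -2/52149 - 464271*I*√7319/14638 ≈ -3.8352e-5 - 2713.4*I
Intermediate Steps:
y = -10 (y = -7 + 3/(-1) = -7 + 3*(-1) = -7 - 3 = -10)
q(m) = -10
d(l) = -10
h = 2*I*√7319 (h = √(-29276) = 2*I*√7319 ≈ 171.1*I)
464271/h + d(-690)/260745 = 464271/((2*I*√7319)) - 10/260745 = 464271*(-I*√7319/14638) - 10*1/260745 = -464271*I*√7319/14638 - 2/52149 = -2/52149 - 464271*I*√7319/14638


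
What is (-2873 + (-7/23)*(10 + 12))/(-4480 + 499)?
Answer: 66233/91563 ≈ 0.72336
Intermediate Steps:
(-2873 + (-7/23)*(10 + 12))/(-4480 + 499) = (-2873 - 7*1/23*22)/(-3981) = (-2873 - 7/23*22)*(-1/3981) = (-2873 - 154/23)*(-1/3981) = -66233/23*(-1/3981) = 66233/91563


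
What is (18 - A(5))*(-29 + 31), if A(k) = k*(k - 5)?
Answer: 36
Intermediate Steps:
A(k) = k*(-5 + k)
(18 - A(5))*(-29 + 31) = (18 - 5*(-5 + 5))*(-29 + 31) = (18 - 5*0)*2 = (18 - 1*0)*2 = (18 + 0)*2 = 18*2 = 36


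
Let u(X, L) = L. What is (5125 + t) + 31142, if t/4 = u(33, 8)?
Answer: 36299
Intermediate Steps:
t = 32 (t = 4*8 = 32)
(5125 + t) + 31142 = (5125 + 32) + 31142 = 5157 + 31142 = 36299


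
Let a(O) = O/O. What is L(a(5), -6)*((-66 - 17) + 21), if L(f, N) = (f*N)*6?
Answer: 2232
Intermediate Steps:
a(O) = 1
L(f, N) = 6*N*f (L(f, N) = (N*f)*6 = 6*N*f)
L(a(5), -6)*((-66 - 17) + 21) = (6*(-6)*1)*((-66 - 17) + 21) = -36*(-83 + 21) = -36*(-62) = 2232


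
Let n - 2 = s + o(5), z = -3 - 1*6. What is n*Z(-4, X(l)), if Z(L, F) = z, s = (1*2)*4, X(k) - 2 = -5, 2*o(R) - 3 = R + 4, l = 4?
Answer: -144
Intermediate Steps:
o(R) = 7/2 + R/2 (o(R) = 3/2 + (R + 4)/2 = 3/2 + (4 + R)/2 = 3/2 + (2 + R/2) = 7/2 + R/2)
z = -9 (z = -3 - 6 = -9)
X(k) = -3 (X(k) = 2 - 5 = -3)
s = 8 (s = 2*4 = 8)
Z(L, F) = -9
n = 16 (n = 2 + (8 + (7/2 + (1/2)*5)) = 2 + (8 + (7/2 + 5/2)) = 2 + (8 + 6) = 2 + 14 = 16)
n*Z(-4, X(l)) = 16*(-9) = -144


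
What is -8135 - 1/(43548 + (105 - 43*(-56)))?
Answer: -374706236/46061 ≈ -8135.0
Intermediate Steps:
-8135 - 1/(43548 + (105 - 43*(-56))) = -8135 - 1/(43548 + (105 + 2408)) = -8135 - 1/(43548 + 2513) = -8135 - 1/46061 = -374706236/46061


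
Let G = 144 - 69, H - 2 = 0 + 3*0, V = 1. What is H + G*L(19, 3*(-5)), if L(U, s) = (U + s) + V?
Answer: 377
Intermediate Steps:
L(U, s) = 1 + U + s (L(U, s) = (U + s) + 1 = 1 + U + s)
H = 2 (H = 2 + (0 + 3*0) = 2 + (0 + 0) = 2 + 0 = 2)
G = 75
H + G*L(19, 3*(-5)) = 2 + 75*(1 + 19 + 3*(-5)) = 2 + 75*(1 + 19 - 15) = 2 + 75*5 = 2 + 375 = 377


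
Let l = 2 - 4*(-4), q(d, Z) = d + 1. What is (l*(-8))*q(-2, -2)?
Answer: 144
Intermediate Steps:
q(d, Z) = 1 + d
l = 18 (l = 2 + 16 = 18)
(l*(-8))*q(-2, -2) = (18*(-8))*(1 - 2) = -144*(-1) = 144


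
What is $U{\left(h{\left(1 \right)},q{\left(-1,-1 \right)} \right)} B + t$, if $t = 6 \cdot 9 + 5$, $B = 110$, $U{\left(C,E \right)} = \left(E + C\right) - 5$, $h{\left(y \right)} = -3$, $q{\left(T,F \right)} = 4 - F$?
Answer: $-271$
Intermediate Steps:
$U{\left(C,E \right)} = -5 + C + E$ ($U{\left(C,E \right)} = \left(C + E\right) - 5 = -5 + C + E$)
$t = 59$ ($t = 54 + 5 = 59$)
$U{\left(h{\left(1 \right)},q{\left(-1,-1 \right)} \right)} B + t = \left(-5 - 3 + \left(4 - -1\right)\right) 110 + 59 = \left(-5 - 3 + \left(4 + 1\right)\right) 110 + 59 = \left(-5 - 3 + 5\right) 110 + 59 = \left(-3\right) 110 + 59 = -330 + 59 = -271$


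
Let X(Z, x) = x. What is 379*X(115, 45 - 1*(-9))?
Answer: 20466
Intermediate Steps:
379*X(115, 45 - 1*(-9)) = 379*(45 - 1*(-9)) = 379*(45 + 9) = 379*54 = 20466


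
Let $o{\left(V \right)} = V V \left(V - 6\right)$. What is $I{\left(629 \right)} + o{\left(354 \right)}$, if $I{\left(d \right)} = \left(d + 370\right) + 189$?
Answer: $43611156$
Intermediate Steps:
$o{\left(V \right)} = V^{2} \left(-6 + V\right)$
$I{\left(d \right)} = 559 + d$ ($I{\left(d \right)} = \left(370 + d\right) + 189 = 559 + d$)
$I{\left(629 \right)} + o{\left(354 \right)} = \left(559 + 629\right) + 354^{2} \left(-6 + 354\right) = 1188 + 125316 \cdot 348 = 1188 + 43609968 = 43611156$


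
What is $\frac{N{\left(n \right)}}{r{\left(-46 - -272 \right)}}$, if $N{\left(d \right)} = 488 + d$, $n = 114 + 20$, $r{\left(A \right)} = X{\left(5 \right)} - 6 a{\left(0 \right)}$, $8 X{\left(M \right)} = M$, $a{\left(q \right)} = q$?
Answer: $\frac{4976}{5} \approx 995.2$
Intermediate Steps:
$X{\left(M \right)} = \frac{M}{8}$
$r{\left(A \right)} = \frac{5}{8}$ ($r{\left(A \right)} = \frac{1}{8} \cdot 5 - 0 = \frac{5}{8} + 0 = \frac{5}{8}$)
$n = 134$
$\frac{N{\left(n \right)}}{r{\left(-46 - -272 \right)}} = \frac{488 + 134}{\frac{5}{8}} = 622 \cdot \frac{8}{5} = \frac{4976}{5}$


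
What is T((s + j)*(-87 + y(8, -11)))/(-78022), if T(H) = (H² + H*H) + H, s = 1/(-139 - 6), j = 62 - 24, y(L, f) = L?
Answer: -54107731921/234344650 ≈ -230.89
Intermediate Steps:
j = 38
s = -1/145 (s = 1/(-145) = -1/145 ≈ -0.0068966)
T(H) = H + 2*H² (T(H) = (H² + H²) + H = 2*H² + H = H + 2*H²)
T((s + j)*(-87 + y(8, -11)))/(-78022) = (((-1/145 + 38)*(-87 + 8))*(1 + 2*((-1/145 + 38)*(-87 + 8))))/(-78022) = (((5509/145)*(-79))*(1 + 2*((5509/145)*(-79))))*(-1/78022) = -435211*(1 + 2*(-435211/145))/145*(-1/78022) = -435211*(1 - 870422/145)/145*(-1/78022) = -435211/145*(-870277/145)*(-1/78022) = (378754123447/21025)*(-1/78022) = -54107731921/234344650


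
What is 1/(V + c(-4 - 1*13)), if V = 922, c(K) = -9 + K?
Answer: 1/896 ≈ 0.0011161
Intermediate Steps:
1/(V + c(-4 - 1*13)) = 1/(922 + (-9 + (-4 - 1*13))) = 1/(922 + (-9 + (-4 - 13))) = 1/(922 + (-9 - 17)) = 1/(922 - 26) = 1/896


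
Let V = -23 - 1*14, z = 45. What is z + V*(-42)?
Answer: 1599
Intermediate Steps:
V = -37 (V = -23 - 14 = -37)
z + V*(-42) = 45 - 37*(-42) = 45 + 1554 = 1599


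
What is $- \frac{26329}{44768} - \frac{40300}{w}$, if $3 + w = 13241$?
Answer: $- \frac{1076346851}{296319392} \approx -3.6324$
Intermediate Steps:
$w = 13238$ ($w = -3 + 13241 = 13238$)
$- \frac{26329}{44768} - \frac{40300}{w} = - \frac{26329}{44768} - \frac{40300}{13238} = \left(-26329\right) \frac{1}{44768} - \frac{20150}{6619} = - \frac{26329}{44768} - \frac{20150}{6619} = - \frac{1076346851}{296319392}$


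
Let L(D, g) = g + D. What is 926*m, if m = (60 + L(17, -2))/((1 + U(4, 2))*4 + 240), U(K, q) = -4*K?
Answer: 2315/6 ≈ 385.83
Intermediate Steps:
L(D, g) = D + g
m = 5/12 (m = (60 + (17 - 2))/((1 - 4*4)*4 + 240) = (60 + 15)/((1 - 16)*4 + 240) = 75/(-15*4 + 240) = 75/(-60 + 240) = 75/180 = 75*(1/180) = 5/12 ≈ 0.41667)
926*m = 926*(5/12) = 2315/6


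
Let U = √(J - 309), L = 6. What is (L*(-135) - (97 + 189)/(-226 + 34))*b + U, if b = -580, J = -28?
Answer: 11254465/24 + I*√337 ≈ 4.6894e+5 + 18.358*I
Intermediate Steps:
U = I*√337 (U = √(-28 - 309) = √(-337) = I*√337 ≈ 18.358*I)
(L*(-135) - (97 + 189)/(-226 + 34))*b + U = (6*(-135) - (97 + 189)/(-226 + 34))*(-580) + I*√337 = (-810 - 286/(-192))*(-580) + I*√337 = (-810 - 286*(-1)/192)*(-580) + I*√337 = (-810 - 1*(-143/96))*(-580) + I*√337 = (-810 + 143/96)*(-580) + I*√337 = -77617/96*(-580) + I*√337 = 11254465/24 + I*√337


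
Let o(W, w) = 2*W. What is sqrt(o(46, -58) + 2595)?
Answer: sqrt(2687) ≈ 51.836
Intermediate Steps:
sqrt(o(46, -58) + 2595) = sqrt(2*46 + 2595) = sqrt(92 + 2595) = sqrt(2687)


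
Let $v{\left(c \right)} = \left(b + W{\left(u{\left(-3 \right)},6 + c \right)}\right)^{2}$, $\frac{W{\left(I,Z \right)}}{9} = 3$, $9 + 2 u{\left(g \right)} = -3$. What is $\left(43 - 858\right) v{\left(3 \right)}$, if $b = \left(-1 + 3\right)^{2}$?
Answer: $-783215$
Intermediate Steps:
$u{\left(g \right)} = -6$ ($u{\left(g \right)} = - \frac{9}{2} + \frac{1}{2} \left(-3\right) = - \frac{9}{2} - \frac{3}{2} = -6$)
$W{\left(I,Z \right)} = 27$ ($W{\left(I,Z \right)} = 9 \cdot 3 = 27$)
$b = 4$ ($b = 2^{2} = 4$)
$v{\left(c \right)} = 961$ ($v{\left(c \right)} = \left(4 + 27\right)^{2} = 31^{2} = 961$)
$\left(43 - 858\right) v{\left(3 \right)} = \left(43 - 858\right) 961 = \left(-815\right) 961 = -783215$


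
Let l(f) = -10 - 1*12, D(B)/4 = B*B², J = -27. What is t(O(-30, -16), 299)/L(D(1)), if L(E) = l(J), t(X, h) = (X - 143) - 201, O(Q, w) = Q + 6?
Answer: 184/11 ≈ 16.727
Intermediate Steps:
D(B) = 4*B³ (D(B) = 4*(B*B²) = 4*B³)
O(Q, w) = 6 + Q
l(f) = -22 (l(f) = -10 - 12 = -22)
t(X, h) = -344 + X (t(X, h) = (-143 + X) - 201 = -344 + X)
L(E) = -22
t(O(-30, -16), 299)/L(D(1)) = (-344 + (6 - 30))/(-22) = (-344 - 24)*(-1/22) = -368*(-1/22) = 184/11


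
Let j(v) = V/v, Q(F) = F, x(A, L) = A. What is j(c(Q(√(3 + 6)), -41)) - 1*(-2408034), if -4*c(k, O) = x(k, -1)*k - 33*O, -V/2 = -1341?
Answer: 546621930/227 ≈ 2.4080e+6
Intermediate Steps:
V = 2682 (V = -2*(-1341) = 2682)
c(k, O) = -k²/4 + 33*O/4 (c(k, O) = -(k*k - 33*O)/4 = -(k² - 33*O)/4 = -k²/4 + 33*O/4)
j(v) = 2682/v
j(c(Q(√(3 + 6)), -41)) - 1*(-2408034) = 2682/(-(√(3 + 6))²/4 + (33/4)*(-41)) - 1*(-2408034) = 2682/(-(√9)²/4 - 1353/4) + 2408034 = 2682/(-¼*3² - 1353/4) + 2408034 = 2682/(-¼*9 - 1353/4) + 2408034 = 2682/(-9/4 - 1353/4) + 2408034 = 2682/(-681/2) + 2408034 = 2682*(-2/681) + 2408034 = -1788/227 + 2408034 = 546621930/227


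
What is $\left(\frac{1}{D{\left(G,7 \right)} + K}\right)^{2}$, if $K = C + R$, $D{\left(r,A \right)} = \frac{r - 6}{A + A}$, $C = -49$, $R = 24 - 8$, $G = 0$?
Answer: $\frac{49}{54756} \approx 0.00089488$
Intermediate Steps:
$R = 16$ ($R = 24 - 8 = 16$)
$D{\left(r,A \right)} = \frac{-6 + r}{2 A}$
$K = -33$ ($K = -49 + 16 = -33$)
$\left(\frac{1}{D{\left(G,7 \right)} + K}\right)^{2} = \left(\frac{1}{\frac{-6 + 0}{2 \cdot 7} - 33}\right)^{2} = \left(\frac{1}{\frac{1}{2} \cdot \frac{1}{7} \left(-6\right) - 33}\right)^{2} = \left(\frac{1}{- \frac{3}{7} - 33}\right)^{2} = \left(\frac{1}{- \frac{234}{7}}\right)^{2} = \left(- \frac{7}{234}\right)^{2} = \frac{49}{54756}$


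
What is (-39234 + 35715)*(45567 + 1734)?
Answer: -166452219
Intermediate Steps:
(-39234 + 35715)*(45567 + 1734) = -3519*47301 = -166452219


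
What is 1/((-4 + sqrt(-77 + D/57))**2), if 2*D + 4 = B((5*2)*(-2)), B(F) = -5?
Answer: 1444/(152 - I*sqrt(111302))**2 ≈ -0.00705 + 0.0081069*I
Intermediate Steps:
D = -9/2 (D = -2 + (1/2)*(-5) = -2 - 5/2 = -9/2 ≈ -4.5000)
1/((-4 + sqrt(-77 + D/57))**2) = 1/((-4 + sqrt(-77 - 9/2/57))**2) = 1/((-4 + sqrt(-77 - 9/2*1/57))**2) = 1/((-4 + sqrt(-77 - 3/38))**2) = 1/((-4 + sqrt(-2929/38))**2) = 1/((-4 + I*sqrt(111302)/38)**2) = (-4 + I*sqrt(111302)/38)**(-2)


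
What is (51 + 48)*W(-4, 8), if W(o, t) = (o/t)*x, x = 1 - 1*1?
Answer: 0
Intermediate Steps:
x = 0 (x = 1 - 1 = 0)
W(o, t) = 0 (W(o, t) = (o/t)*0 = 0)
(51 + 48)*W(-4, 8) = (51 + 48)*0 = 99*0 = 0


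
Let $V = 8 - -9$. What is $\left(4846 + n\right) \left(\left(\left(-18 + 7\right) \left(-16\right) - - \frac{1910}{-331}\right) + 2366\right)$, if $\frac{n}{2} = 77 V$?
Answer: $\frac{6265968288}{331} \approx 1.893 \cdot 10^{7}$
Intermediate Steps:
$V = 17$ ($V = 8 + 9 = 17$)
$n = 2618$ ($n = 2 \cdot 77 \cdot 17 = 2 \cdot 1309 = 2618$)
$\left(4846 + n\right) \left(\left(\left(-18 + 7\right) \left(-16\right) - - \frac{1910}{-331}\right) + 2366\right) = \left(4846 + 2618\right) \left(\left(\left(-18 + 7\right) \left(-16\right) - - \frac{1910}{-331}\right) + 2366\right) = 7464 \left(\left(\left(-11\right) \left(-16\right) - \left(-1910\right) \left(- \frac{1}{331}\right)\right) + 2366\right) = 7464 \left(\left(176 - \frac{1910}{331}\right) + 2366\right) = 7464 \left(\frac{56346}{331} + 2366\right) = 7464 \cdot \frac{839492}{331} = \frac{6265968288}{331}$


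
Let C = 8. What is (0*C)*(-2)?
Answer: 0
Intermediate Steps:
(0*C)*(-2) = (0*8)*(-2) = 0*(-2) = 0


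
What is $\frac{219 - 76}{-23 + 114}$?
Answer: $\frac{11}{7} \approx 1.5714$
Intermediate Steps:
$\frac{219 - 76}{-23 + 114} = \frac{143}{91} = 143 \cdot \frac{1}{91} = \frac{11}{7}$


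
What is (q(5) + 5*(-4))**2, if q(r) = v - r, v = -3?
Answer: 784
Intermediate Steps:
q(r) = -3 - r
(q(5) + 5*(-4))**2 = ((-3 - 1*5) + 5*(-4))**2 = ((-3 - 5) - 20)**2 = (-8 - 20)**2 = (-28)**2 = 784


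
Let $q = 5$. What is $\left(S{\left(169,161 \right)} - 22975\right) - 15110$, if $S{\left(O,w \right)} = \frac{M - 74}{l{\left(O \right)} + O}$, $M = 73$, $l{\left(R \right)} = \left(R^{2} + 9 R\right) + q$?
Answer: $- \frac{1152299761}{30256} \approx -38085.0$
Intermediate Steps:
$l{\left(R \right)} = 5 + R^{2} + 9 R$ ($l{\left(R \right)} = \left(R^{2} + 9 R\right) + 5 = 5 + R^{2} + 9 R$)
$S{\left(O,w \right)} = - \frac{1}{5 + O^{2} + 10 O}$ ($S{\left(O,w \right)} = \frac{73 - 74}{\left(5 + O^{2} + 9 O\right) + O} = - \frac{1}{5 + O^{2} + 10 O}$)
$\left(S{\left(169,161 \right)} - 22975\right) - 15110 = \left(- \frac{1}{5 + 169^{2} + 10 \cdot 169} - 22975\right) - 15110 = \left(- \frac{1}{5 + 28561 + 1690} - 22975\right) - 15110 = \left(- \frac{1}{30256} - 22975\right) - 15110 = - \frac{695131601}{30256} - 15110 = - \frac{1152299761}{30256}$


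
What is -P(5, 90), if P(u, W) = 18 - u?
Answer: -13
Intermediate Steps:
-P(5, 90) = -(18 - 1*5) = -(18 - 5) = -1*13 = -13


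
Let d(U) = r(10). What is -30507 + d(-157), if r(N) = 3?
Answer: -30504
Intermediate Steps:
d(U) = 3
-30507 + d(-157) = -30507 + 3 = -30504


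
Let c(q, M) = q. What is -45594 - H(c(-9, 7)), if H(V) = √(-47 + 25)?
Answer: -45594 - I*√22 ≈ -45594.0 - 4.6904*I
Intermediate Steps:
H(V) = I*√22 (H(V) = √(-22) = I*√22)
-45594 - H(c(-9, 7)) = -45594 - I*√22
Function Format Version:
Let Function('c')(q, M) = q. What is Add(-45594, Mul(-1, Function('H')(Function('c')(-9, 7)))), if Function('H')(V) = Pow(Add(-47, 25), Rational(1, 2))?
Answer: Add(-45594, Mul(-1, I, Pow(22, Rational(1, 2)))) ≈ Add(-45594., Mul(-4.6904, I))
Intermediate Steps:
Function('H')(V) = Mul(I, Pow(22, Rational(1, 2))) (Function('H')(V) = Pow(-22, Rational(1, 2)) = Mul(I, Pow(22, Rational(1, 2))))
Add(-45594, Mul(-1, Function('H')(Function('c')(-9, 7)))) = Add(-45594, Mul(-1, Mul(I, Pow(22, Rational(1, 2))))) = Add(-45594, Mul(-1, I, Pow(22, Rational(1, 2))))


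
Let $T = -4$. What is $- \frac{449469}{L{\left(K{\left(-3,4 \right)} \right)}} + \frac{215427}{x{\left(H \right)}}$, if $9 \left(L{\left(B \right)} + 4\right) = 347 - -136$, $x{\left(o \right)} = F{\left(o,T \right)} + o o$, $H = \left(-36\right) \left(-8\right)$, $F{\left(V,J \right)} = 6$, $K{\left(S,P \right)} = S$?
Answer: $- \frac{37272754009}{4119850} \approx -9047.1$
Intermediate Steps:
$H = 288$
$x{\left(o \right)} = 6 + o^{2}$ ($x{\left(o \right)} = 6 + o o = 6 + o^{2}$)
$L{\left(B \right)} = \frac{149}{3}$ ($L{\left(B \right)} = -4 + \frac{347 - -136}{9} = -4 + \frac{347 + 136}{9} = -4 + \frac{1}{9} \cdot 483 = -4 + \frac{161}{3} = \frac{149}{3}$)
$- \frac{449469}{L{\left(K{\left(-3,4 \right)} \right)}} + \frac{215427}{x{\left(H \right)}} = - \frac{449469}{\frac{149}{3}} + \frac{215427}{6 + 288^{2}} = \left(-449469\right) \frac{3}{149} + \frac{215427}{6 + 82944} = - \frac{1348407}{149} + \frac{215427}{82950} = - \frac{1348407}{149} + 215427 \cdot \frac{1}{82950} = - \frac{1348407}{149} + \frac{71809}{27650} = - \frac{37272754009}{4119850}$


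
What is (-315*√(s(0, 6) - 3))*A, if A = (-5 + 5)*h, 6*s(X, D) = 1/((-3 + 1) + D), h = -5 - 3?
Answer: 0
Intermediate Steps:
h = -8
s(X, D) = 1/(6*(-2 + D)) (s(X, D) = 1/(6*((-3 + 1) + D)) = 1/(6*(-2 + D)))
A = 0 (A = (-5 + 5)*(-8) = 0*(-8) = 0)
(-315*√(s(0, 6) - 3))*A = -315*√(1/(6*(-2 + 6)) - 3)*0 = -315*√((⅙)/4 - 3)*0 = -315*√((⅙)*(¼) - 3)*0 = -315*√(1/24 - 3)*0 = -315*√(-71/24)*0 = -315*I*√426/12*0 = -105*I*√426/4*0 = 0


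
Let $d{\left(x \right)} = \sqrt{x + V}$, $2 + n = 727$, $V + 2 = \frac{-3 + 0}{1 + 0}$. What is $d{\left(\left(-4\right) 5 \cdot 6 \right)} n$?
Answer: $3625 i \sqrt{5} \approx 8105.8 i$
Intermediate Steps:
$V = -5$ ($V = -2 + \frac{-3 + 0}{1 + 0} = -2 - \frac{3}{1} = -2 - 3 = -5$)
$n = 725$ ($n = -2 + 727 = 725$)
$d{\left(x \right)} = \sqrt{-5 + x}$ ($d{\left(x \right)} = \sqrt{x - 5} = \sqrt{-5 + x}$)
$d{\left(\left(-4\right) 5 \cdot 6 \right)} n = \sqrt{-5 + \left(-4\right) 5 \cdot 6} \cdot 725 = \sqrt{-5 - 120} \cdot 725 = \sqrt{-125} \cdot 725 = 5 i \sqrt{5} \cdot 725 = 3625 i \sqrt{5}$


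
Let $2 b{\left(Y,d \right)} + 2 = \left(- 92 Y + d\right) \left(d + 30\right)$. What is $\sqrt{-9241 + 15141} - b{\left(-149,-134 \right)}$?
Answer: $705849 + 10 \sqrt{59} \approx 7.0593 \cdot 10^{5}$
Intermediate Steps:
$b{\left(Y,d \right)} = -1 + \frac{\left(30 + d\right) \left(d - 92 Y\right)}{2}$ ($b{\left(Y,d \right)} = -1 + \frac{\left(- 92 Y + d\right) \left(d + 30\right)}{2} = -1 + \frac{\left(d - 92 Y\right) \left(30 + d\right)}{2} = -1 + \frac{\left(30 + d\right) \left(d - 92 Y\right)}{2}$)
$\sqrt{-9241 + 15141} - b{\left(-149,-134 \right)} = \sqrt{-9241 + 15141} - \left(-1 + \frac{\left(-134\right)^{2}}{2} - -205620 + 15 \left(-134\right) - \left(-6854\right) \left(-134\right)\right) = \sqrt{5900} - \left(-1 + \frac{1}{2} \cdot 17956 + 205620 - 2010 - 918436\right) = 10 \sqrt{59} - \left(-1 + 8978 + 205620 - 2010 - 918436\right) = 10 \sqrt{59} - -705849 = 10 \sqrt{59} + 705849 = 705849 + 10 \sqrt{59}$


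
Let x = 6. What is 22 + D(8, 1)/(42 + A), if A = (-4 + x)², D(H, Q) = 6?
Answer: 509/23 ≈ 22.130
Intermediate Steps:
A = 4 (A = (-4 + 6)² = 2² = 4)
22 + D(8, 1)/(42 + A) = 22 + 6/(42 + 4) = 22 + 6/46 = 22 + (1/46)*6 = 22 + 3/23 = 509/23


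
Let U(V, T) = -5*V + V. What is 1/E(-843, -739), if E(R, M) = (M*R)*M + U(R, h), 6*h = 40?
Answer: -1/460376631 ≈ -2.1721e-9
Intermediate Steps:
h = 20/3 (h = (⅙)*40 = 20/3 ≈ 6.6667)
U(V, T) = -4*V
E(R, M) = -4*R + R*M² (E(R, M) = (M*R)*M - 4*R = R*M² - 4*R = -4*R + R*M²)
1/E(-843, -739) = 1/(-843*(-4 + (-739)²)) = 1/(-843*(-4 + 546121)) = 1/(-843*546117) = 1/(-460376631) = -1/460376631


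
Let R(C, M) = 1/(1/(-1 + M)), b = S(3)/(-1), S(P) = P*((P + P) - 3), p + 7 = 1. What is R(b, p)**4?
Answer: 2401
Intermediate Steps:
p = -6 (p = -7 + 1 = -6)
S(P) = P*(-3 + 2*P) (S(P) = P*(2*P - 3) = P*(-3 + 2*P))
b = -9 (b = (3*(-3 + 2*3))/(-1) = (3*(-3 + 6))*(-1) = (3*3)*(-1) = 9*(-1) = -9)
R(C, M) = -1 + M
R(b, p)**4 = (-1 - 6)**4 = (-7)**4 = 2401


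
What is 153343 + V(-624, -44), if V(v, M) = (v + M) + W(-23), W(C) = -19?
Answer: 152656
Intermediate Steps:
V(v, M) = -19 + M + v (V(v, M) = (v + M) - 19 = (M + v) - 19 = -19 + M + v)
153343 + V(-624, -44) = 153343 + (-19 - 44 - 624) = 153343 - 687 = 152656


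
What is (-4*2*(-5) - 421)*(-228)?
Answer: 86868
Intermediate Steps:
(-4*2*(-5) - 421)*(-228) = (-8*(-5) - 421)*(-228) = (40 - 421)*(-228) = -381*(-228) = 86868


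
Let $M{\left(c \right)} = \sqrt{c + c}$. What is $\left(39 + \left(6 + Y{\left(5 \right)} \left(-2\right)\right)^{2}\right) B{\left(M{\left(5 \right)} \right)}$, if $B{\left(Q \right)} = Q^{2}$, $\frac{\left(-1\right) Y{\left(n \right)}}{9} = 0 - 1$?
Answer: $1830$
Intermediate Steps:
$Y{\left(n \right)} = 9$ ($Y{\left(n \right)} = - 9 \left(0 - 1\right) = \left(-9\right) \left(-1\right) = 9$)
$M{\left(c \right)} = \sqrt{2} \sqrt{c}$ ($M{\left(c \right)} = \sqrt{2 c} = \sqrt{2} \sqrt{c}$)
$\left(39 + \left(6 + Y{\left(5 \right)} \left(-2\right)\right)^{2}\right) B{\left(M{\left(5 \right)} \right)} = \left(39 + \left(6 + 9 \left(-2\right)\right)^{2}\right) \left(\sqrt{2} \sqrt{5}\right)^{2} = \left(39 + \left(6 - 18\right)^{2}\right) \left(\sqrt{10}\right)^{2} = \left(39 + \left(-12\right)^{2}\right) 10 = \left(39 + 144\right) 10 = 183 \cdot 10 = 1830$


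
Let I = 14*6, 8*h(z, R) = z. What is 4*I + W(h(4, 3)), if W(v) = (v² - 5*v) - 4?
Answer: 1319/4 ≈ 329.75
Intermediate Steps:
h(z, R) = z/8
I = 84
W(v) = -4 + v² - 5*v
4*I + W(h(4, 3)) = 4*84 + (-4 + ((⅛)*4)² - 5*4/8) = 336 + (-4 + (½)² - 5*½) = 336 + (-4 + ¼ - 5/2) = 336 - 25/4 = 1319/4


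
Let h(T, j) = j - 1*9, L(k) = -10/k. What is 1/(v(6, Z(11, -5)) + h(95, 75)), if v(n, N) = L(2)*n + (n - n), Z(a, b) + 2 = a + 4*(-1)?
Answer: 1/36 ≈ 0.027778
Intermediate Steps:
Z(a, b) = -6 + a (Z(a, b) = -2 + (a + 4*(-1)) = -2 + (a - 4) = -2 + (-4 + a) = -6 + a)
v(n, N) = -5*n (v(n, N) = (-10/2)*n + (n - n) = (-10*1/2)*n + 0 = -5*n + 0 = -5*n)
h(T, j) = -9 + j (h(T, j) = j - 9 = -9 + j)
1/(v(6, Z(11, -5)) + h(95, 75)) = 1/(-5*6 + (-9 + 75)) = 1/(-30 + 66) = 1/36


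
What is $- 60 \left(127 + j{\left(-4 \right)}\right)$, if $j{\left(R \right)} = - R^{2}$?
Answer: $-6660$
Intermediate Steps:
$- 60 \left(127 + j{\left(-4 \right)}\right) = - 60 \left(127 - \left(-4\right)^{2}\right) = - 60 \left(127 - 16\right) = \left(-60\right) 111 = -6660$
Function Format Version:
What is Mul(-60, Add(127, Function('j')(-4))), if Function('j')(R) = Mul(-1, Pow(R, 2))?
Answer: -6660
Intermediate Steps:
Mul(-60, Add(127, Function('j')(-4))) = Mul(-60, Add(127, Mul(-1, Pow(-4, 2)))) = Mul(-60, Add(127, Mul(-1, 16))) = Mul(-60, Add(127, -16)) = Mul(-60, 111) = -6660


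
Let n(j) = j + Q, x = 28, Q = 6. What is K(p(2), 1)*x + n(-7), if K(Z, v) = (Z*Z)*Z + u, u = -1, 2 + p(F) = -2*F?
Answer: -6077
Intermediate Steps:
p(F) = -2 - 2*F
n(j) = 6 + j (n(j) = j + 6 = 6 + j)
K(Z, v) = -1 + Z³ (K(Z, v) = (Z*Z)*Z - 1 = Z²*Z - 1 = Z³ - 1 = -1 + Z³)
K(p(2), 1)*x + n(-7) = (-1 + (-2 - 2*2)³)*28 + (6 - 7) = (-1 + (-2 - 4)³)*28 - 1 = (-1 + (-6)³)*28 - 1 = (-1 - 216)*28 - 1 = -217*28 - 1 = -6076 - 1 = -6077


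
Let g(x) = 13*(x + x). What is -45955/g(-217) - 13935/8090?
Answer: 161074/25079 ≈ 6.4227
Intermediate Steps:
g(x) = 26*x (g(x) = 13*(2*x) = 26*x)
-45955/g(-217) - 13935/8090 = -45955/(26*(-217)) - 13935/8090 = -45955/(-5642) - 13935*1/8090 = -45955*(-1/5642) - 2787/1618 = 505/62 - 2787/1618 = 161074/25079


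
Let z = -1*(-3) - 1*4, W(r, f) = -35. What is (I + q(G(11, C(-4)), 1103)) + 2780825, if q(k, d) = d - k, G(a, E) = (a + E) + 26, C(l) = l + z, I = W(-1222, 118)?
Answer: 2781861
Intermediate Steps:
I = -35
z = -1 (z = 3 - 4 = -1)
C(l) = -1 + l (C(l) = l - 1 = -1 + l)
G(a, E) = 26 + E + a (G(a, E) = (E + a) + 26 = 26 + E + a)
(I + q(G(11, C(-4)), 1103)) + 2780825 = (-35 + (1103 - (26 + (-1 - 4) + 11))) + 2780825 = (-35 + (1103 - (26 - 5 + 11))) + 2780825 = (-35 + (1103 - 1*32)) + 2780825 = (-35 + (1103 - 32)) + 2780825 = (-35 + 1071) + 2780825 = 1036 + 2780825 = 2781861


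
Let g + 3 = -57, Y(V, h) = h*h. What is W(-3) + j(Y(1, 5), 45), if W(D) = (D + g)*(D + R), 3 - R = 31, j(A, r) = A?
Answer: 1978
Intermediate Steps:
Y(V, h) = h²
R = -28 (R = 3 - 1*31 = 3 - 31 = -28)
g = -60 (g = -3 - 57 = -60)
W(D) = (-60 + D)*(-28 + D) (W(D) = (D - 60)*(D - 28) = (-60 + D)*(-28 + D))
W(-3) + j(Y(1, 5), 45) = (1680 + (-3)² - 88*(-3)) + 5² = (1680 + 9 + 264) + 25 = 1953 + 25 = 1978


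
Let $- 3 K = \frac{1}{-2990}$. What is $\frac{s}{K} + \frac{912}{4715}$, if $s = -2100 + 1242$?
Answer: $- \frac{36287864988}{4715} \approx -7.6963 \cdot 10^{6}$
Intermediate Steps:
$K = \frac{1}{8970}$ ($K = - \frac{1}{3 \left(-2990\right)} = \left(- \frac{1}{3}\right) \left(- \frac{1}{2990}\right) = \frac{1}{8970} \approx 0.00011148$)
$s = -858$
$\frac{s}{K} + \frac{912}{4715} = - 858 \frac{1}{\frac{1}{8970}} + \frac{912}{4715} = \left(-858\right) 8970 + 912 \cdot \frac{1}{4715} = -7696260 + \frac{912}{4715} = - \frac{36287864988}{4715}$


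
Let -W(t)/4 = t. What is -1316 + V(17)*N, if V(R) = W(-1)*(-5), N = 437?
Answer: -10056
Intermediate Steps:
W(t) = -4*t
V(R) = -20 (V(R) = -4*(-1)*(-5) = 4*(-5) = -20)
-1316 + V(17)*N = -1316 - 20*437 = -1316 - 8740 = -10056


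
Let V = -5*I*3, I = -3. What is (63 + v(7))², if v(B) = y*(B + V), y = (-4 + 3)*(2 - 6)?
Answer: 73441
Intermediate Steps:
V = 45 (V = -5*(-3)*3 = 15*3 = 45)
y = 4 (y = -1*(-4) = 4)
v(B) = 180 + 4*B (v(B) = 4*(B + 45) = 4*(45 + B) = 180 + 4*B)
(63 + v(7))² = (63 + (180 + 4*7))² = (63 + (180 + 28))² = (63 + 208)² = 271² = 73441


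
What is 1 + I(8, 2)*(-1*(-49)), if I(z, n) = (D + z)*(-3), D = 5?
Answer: -1910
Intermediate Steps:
I(z, n) = -15 - 3*z (I(z, n) = (5 + z)*(-3) = -15 - 3*z)
1 + I(8, 2)*(-1*(-49)) = 1 + (-15 - 3*8)*(-1*(-49)) = 1 + (-15 - 24)*49 = 1 - 39*49 = 1 - 1911 = -1910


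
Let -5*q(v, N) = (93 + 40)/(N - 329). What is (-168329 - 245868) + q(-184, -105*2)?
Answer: -159465826/385 ≈ -4.1420e+5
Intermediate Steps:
q(v, N) = -133/(5*(-329 + N)) (q(v, N) = -(93 + 40)/(5*(N - 329)) = -133/(5*(-329 + N)))
(-168329 - 245868) + q(-184, -105*2) = (-168329 - 245868) - 133/(-1645 + 5*(-105*2)) = -414197 - 133/(-1645 + 5*(-210)) = -414197 - 133/(-1645 - 1050) = -414197 - 133/(-2695) = -414197 - 133*(-1/2695) = -414197 + 19/385 = -159465826/385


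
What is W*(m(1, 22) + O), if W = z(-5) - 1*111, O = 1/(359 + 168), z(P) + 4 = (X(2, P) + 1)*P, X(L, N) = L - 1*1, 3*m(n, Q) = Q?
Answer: -1449625/1581 ≈ -916.90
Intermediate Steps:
m(n, Q) = Q/3
X(L, N) = -1 + L (X(L, N) = L - 1 = -1 + L)
z(P) = -4 + 2*P (z(P) = -4 + ((-1 + 2) + 1)*P = -4 + (1 + 1)*P = -4 + 2*P)
O = 1/527 ≈ 0.0018975
W = -125 (W = (-4 + 2*(-5)) - 1*111 = (-4 - 10) - 111 = -14 - 111 = -125)
W*(m(1, 22) + O) = -125*((⅓)*22 + 1/527) = -125*(22/3 + 1/527) = -125*11597/1581 = -1449625/1581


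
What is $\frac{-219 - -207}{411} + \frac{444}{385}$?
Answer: $\frac{59288}{52745} \approx 1.1241$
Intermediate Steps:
$\frac{-219 - -207}{411} + \frac{444}{385} = \left(-219 + 207\right) \frac{1}{411} + 444 \cdot \frac{1}{385} = \left(-12\right) \frac{1}{411} + \frac{444}{385} = - \frac{4}{137} + \frac{444}{385} = \frac{59288}{52745}$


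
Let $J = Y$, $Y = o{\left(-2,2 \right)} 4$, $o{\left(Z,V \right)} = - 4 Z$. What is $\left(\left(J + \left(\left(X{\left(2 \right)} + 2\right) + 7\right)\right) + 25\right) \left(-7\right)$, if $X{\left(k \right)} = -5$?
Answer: $-427$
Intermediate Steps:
$Y = 32$ ($Y = \left(-4\right) \left(-2\right) 4 = 8 \cdot 4 = 32$)
$J = 32$
$\left(\left(J + \left(\left(X{\left(2 \right)} + 2\right) + 7\right)\right) + 25\right) \left(-7\right) = \left(\left(32 + \left(\left(-5 + 2\right) + 7\right)\right) + 25\right) \left(-7\right) = \left(\left(32 + \left(-3 + 7\right)\right) + 25\right) \left(-7\right) = \left(\left(32 + 4\right) + 25\right) \left(-7\right) = \left(36 + 25\right) \left(-7\right) = 61 \left(-7\right) = -427$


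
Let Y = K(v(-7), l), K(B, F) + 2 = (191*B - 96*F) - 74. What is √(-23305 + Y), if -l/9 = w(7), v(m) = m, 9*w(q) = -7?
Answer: I*√25390 ≈ 159.34*I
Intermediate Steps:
w(q) = -7/9 (w(q) = (⅑)*(-7) = -7/9)
l = 7 (l = -9*(-7/9) = 7)
K(B, F) = -76 - 96*F + 191*B (K(B, F) = -2 + ((191*B - 96*F) - 74) = -2 + ((-96*F + 191*B) - 74) = -2 + (-74 - 96*F + 191*B) = -76 - 96*F + 191*B)
Y = -2085 (Y = -76 - 96*7 + 191*(-7) = -76 - 672 - 1337 = -2085)
√(-23305 + Y) = √(-23305 - 2085) = √(-25390) = I*√25390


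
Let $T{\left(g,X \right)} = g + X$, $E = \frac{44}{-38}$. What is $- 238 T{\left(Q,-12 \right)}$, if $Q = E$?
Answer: $\frac{59500}{19} \approx 3131.6$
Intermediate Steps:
$E = - \frac{22}{19}$ ($E = 44 \left(- \frac{1}{38}\right) = - \frac{22}{19} \approx -1.1579$)
$Q = - \frac{22}{19} \approx -1.1579$
$T{\left(g,X \right)} = X + g$
$- 238 T{\left(Q,-12 \right)} = - 238 \left(-12 - \frac{22}{19}\right) = \left(-238\right) \left(- \frac{250}{19}\right) = \frac{59500}{19}$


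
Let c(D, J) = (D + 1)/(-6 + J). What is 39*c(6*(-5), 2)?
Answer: 1131/4 ≈ 282.75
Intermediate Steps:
c(D, J) = (1 + D)/(-6 + J)
39*c(6*(-5), 2) = 39*((1 + 6*(-5))/(-6 + 2)) = 39*((1 - 30)/(-4)) = 39*(-¼*(-29)) = 39*(29/4) = 1131/4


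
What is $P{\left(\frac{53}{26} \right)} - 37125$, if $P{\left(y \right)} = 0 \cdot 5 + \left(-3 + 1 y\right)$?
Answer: $- \frac{965275}{26} \approx -37126.0$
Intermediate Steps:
$P{\left(y \right)} = -3 + y$ ($P{\left(y \right)} = 0 + \left(-3 + y\right) = -3 + y$)
$P{\left(\frac{53}{26} \right)} - 37125 = \left(-3 + \frac{53}{26}\right) - 37125 = - \frac{25}{26} - 37125 = - \frac{965275}{26}$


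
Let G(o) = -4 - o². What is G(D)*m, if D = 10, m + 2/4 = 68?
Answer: -7020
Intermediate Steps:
m = 135/2 (m = -½ + 68 = 135/2 ≈ 67.500)
G(D)*m = (-4 - 1*10²)*(135/2) = (-4 - 1*100)*(135/2) = (-4 - 100)*(135/2) = -104*135/2 = -7020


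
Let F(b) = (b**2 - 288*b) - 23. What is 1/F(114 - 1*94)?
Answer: -1/5383 ≈ -0.00018577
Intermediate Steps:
F(b) = -23 + b**2 - 288*b
1/F(114 - 1*94) = 1/(-23 + (114 - 1*94)**2 - 288*(114 - 1*94)) = 1/(-23 + (114 - 94)**2 - 288*(114 - 94)) = 1/(-23 + 20**2 - 288*20) = 1/(-23 + 400 - 5760) = 1/(-5383) = -1/5383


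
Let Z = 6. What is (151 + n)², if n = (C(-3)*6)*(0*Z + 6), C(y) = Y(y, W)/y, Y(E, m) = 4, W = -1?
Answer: 10609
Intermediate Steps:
C(y) = 4/y
n = -48 (n = ((4/(-3))*6)*(0*6 + 6) = ((4*(-⅓))*6)*(0 + 6) = -4/3*6*6 = -8*6 = -48)
(151 + n)² = (151 - 48)² = 103² = 10609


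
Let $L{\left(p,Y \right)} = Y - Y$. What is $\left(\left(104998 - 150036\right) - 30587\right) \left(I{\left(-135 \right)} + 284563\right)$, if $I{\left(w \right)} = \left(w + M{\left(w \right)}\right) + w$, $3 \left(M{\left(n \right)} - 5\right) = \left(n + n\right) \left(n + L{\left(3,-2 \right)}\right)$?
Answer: $-22418880000$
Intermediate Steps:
$L{\left(p,Y \right)} = 0$
$M{\left(n \right)} = 5 + \frac{2 n^{2}}{3}$ ($M{\left(n \right)} = 5 + \frac{\left(n + n\right) \left(n + 0\right)}{3} = 5 + \frac{2 n n}{3} = 5 + \frac{2 n^{2}}{3}$)
$I{\left(w \right)} = 5 + 2 w + \frac{2 w^{2}}{3}$ ($I{\left(w \right)} = \left(w + \left(5 + \frac{2 w^{2}}{3}\right)\right) + w = \left(5 + w + \frac{2 w^{2}}{3}\right) + w = 5 + 2 w + \frac{2 w^{2}}{3}$)
$\left(\left(104998 - 150036\right) - 30587\right) \left(I{\left(-135 \right)} + 284563\right) = \left(\left(104998 - 150036\right) - 30587\right) \left(\left(5 + 2 \left(-135\right) + \frac{2 \left(-135\right)^{2}}{3}\right) + 284563\right) = \left(\left(104998 - 150036\right) - 30587\right) \left(\left(5 - 270 + \frac{2}{3} \cdot 18225\right) + 284563\right) = \left(-45038 - 30587\right) \left(\left(5 - 270 + 12150\right) + 284563\right) = - 75625 \left(11885 + 284563\right) = \left(-75625\right) 296448 = -22418880000$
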